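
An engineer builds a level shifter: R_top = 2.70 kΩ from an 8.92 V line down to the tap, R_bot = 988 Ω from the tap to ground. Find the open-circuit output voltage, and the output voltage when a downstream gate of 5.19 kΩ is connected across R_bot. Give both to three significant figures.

Open-circuit: V = 8.92 × 988/(2700 + 988) = 2.39 V.
With the load, R_bot becomes R_bot‖R_L = 830.0 Ω, so V = 8.92 × 830.0/3530 = 2.10 V.

Unloaded: 2.39 V; loaded: 2.10 V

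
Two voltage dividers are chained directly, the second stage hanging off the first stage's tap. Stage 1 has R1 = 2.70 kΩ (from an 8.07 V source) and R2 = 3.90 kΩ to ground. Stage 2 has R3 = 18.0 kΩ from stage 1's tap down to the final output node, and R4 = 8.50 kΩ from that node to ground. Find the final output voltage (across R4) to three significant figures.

Stage 2 presents R3+R4 = 26.50 kΩ as a load on stage 1's tap.
Stage 1's lower leg becomes R2‖(R3+R4) = 3.400 kΩ, so V_mid = 8.07 × 3.400/6.100 = 4.498 V.
Stage 2 is itself unloaded: V_out = V_mid × R4/(R3+R4) = 4.498 × 8.50/26.50 = 1.44 V.

V_out ≈ 1.44 V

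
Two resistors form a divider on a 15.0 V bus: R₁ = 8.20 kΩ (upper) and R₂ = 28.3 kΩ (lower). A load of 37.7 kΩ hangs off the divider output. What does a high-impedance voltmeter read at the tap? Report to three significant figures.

V_out ≈ 9.95 V

The load sits in parallel with R₂: R₂‖R_L = (28.3 × 37.7) / (28.3 + 37.7) = 16.17 kΩ.
V_out = 15.0 × 16.17 / (8.20 + 16.17) = 15.0 × 16.17/24.37 = 9.95 V.
(Unloaded it would have been 11.6 V.)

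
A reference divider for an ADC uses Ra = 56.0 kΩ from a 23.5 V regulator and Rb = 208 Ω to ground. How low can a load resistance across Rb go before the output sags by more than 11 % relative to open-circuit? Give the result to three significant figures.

R_L(min) ≈ 1.68 kΩ

Output resistance R_th = Ra‖Rb = (56000 × 208)/56210 = 207.2 Ω.
The fractional drop is R_th/(R_th + R_L); requiring this ≤ 0.110 gives R_L ≥ R_th(1/0.110 − 1) = 207.2 × 8.091 = 1.68 kΩ.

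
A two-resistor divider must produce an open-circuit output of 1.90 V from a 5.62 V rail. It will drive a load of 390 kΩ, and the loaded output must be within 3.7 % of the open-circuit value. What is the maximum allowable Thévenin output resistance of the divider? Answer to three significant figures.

R_th ≤ 15.0 kΩ

Loading drop = R_th/(R_th + R_L) ≤ 0.0370, so R_th ≤ R_L · ε/(1−ε) = 390 kΩ × 0.0370/0.9630 = 15.0 kΩ.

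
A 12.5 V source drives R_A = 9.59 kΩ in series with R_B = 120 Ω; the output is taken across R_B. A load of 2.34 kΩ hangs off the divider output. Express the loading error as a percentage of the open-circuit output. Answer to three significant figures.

4.82 %

The divider's output (Thévenin) resistance is R_A‖R_B = 118.5 Ω.
Fractional drop under load = R_th/(R_th + R_L) = 118.5 / (118.5 + 2340) = 0.04821.
So the output falls by 4.82 %.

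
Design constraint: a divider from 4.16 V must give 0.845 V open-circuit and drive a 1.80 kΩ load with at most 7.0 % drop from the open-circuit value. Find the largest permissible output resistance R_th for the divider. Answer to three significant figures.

R_th ≤ 135 Ω

Loading drop = R_th/(R_th + R_L) ≤ 0.0700, so R_th ≤ R_L · ε/(1−ε) = 1.80 kΩ × 0.0700/0.9300 = 135 Ω.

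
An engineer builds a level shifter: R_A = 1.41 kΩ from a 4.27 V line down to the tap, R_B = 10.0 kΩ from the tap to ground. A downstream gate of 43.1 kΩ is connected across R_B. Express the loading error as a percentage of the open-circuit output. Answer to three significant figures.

The divider's output (Thévenin) resistance is R_A‖R_B = 1.236 kΩ.
Fractional drop under load = R_th/(R_th + R_L) = 1.236 / (1.236 + 43.1) = 0.02787.
So the output falls by 2.79 %.

2.79 %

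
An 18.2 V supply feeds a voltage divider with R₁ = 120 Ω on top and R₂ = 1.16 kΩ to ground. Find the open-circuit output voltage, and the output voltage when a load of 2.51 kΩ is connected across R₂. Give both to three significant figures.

Open-circuit: V = 18.2 × 1160/(120 + 1160) = 16.5 V.
With the load, R₂ becomes R₂‖R_L = 793.4 Ω, so V = 18.2 × 793.4/913.4 = 15.8 V.

Unloaded: 16.5 V; loaded: 15.8 V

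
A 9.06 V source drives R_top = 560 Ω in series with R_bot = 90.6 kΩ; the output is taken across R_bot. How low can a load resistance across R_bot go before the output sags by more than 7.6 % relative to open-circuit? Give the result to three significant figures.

R_L(min) ≈ 6.77 kΩ

Output resistance R_th = R_top‖R_bot = (560 × 90600)/91160 = 556.6 Ω.
The fractional drop is R_th/(R_th + R_L); requiring this ≤ 0.0760 gives R_L ≥ R_th(1/0.0760 − 1) = 556.6 × 12.16 = 6.77 kΩ.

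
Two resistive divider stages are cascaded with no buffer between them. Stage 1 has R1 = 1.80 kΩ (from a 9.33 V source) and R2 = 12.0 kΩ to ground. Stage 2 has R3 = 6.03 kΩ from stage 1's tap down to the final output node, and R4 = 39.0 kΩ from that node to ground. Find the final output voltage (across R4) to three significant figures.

V_out ≈ 6.79 V

Stage 2 presents R3+R4 = 45.03 kΩ as a load on stage 1's tap.
Stage 1's lower leg becomes R2‖(R3+R4) = 9.475 kΩ, so V_mid = 9.33 × 9.475/11.28 = 7.841 V.
Stage 2 is itself unloaded: V_out = V_mid × R4/(R3+R4) = 7.841 × 39.0/45.03 = 6.79 V.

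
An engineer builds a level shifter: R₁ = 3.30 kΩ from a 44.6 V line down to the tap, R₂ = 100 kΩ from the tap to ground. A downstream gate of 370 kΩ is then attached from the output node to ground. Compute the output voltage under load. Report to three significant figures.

The load sits in parallel with R₂: R₂‖R_L = (100 × 370) / (100 + 370) = 78.72 kΩ.
V_out = 44.6 × 78.72 / (3.30 + 78.72) = 44.6 × 78.72/82.02 = 42.8 V.

V_out ≈ 42.8 V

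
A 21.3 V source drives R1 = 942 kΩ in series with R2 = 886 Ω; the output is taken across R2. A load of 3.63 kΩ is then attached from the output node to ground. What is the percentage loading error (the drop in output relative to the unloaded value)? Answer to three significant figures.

Unloaded V = 21.3 × 886/942900 = 0.02001 V.
Loaded: R2‖R_L = 712.2 Ω, giving V = 21.3 × 712.2/942700 = 0.01609 V.
Drop = (0.02001 − 0.01609) / 0.02001 = 19.6 %.

19.6 %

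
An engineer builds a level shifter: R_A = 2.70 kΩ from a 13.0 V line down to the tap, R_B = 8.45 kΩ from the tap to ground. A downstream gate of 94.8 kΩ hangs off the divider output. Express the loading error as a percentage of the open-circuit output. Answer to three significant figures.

The divider's output (Thévenin) resistance is R_A‖R_B = 2.046 kΩ.
Fractional drop under load = R_th/(R_th + R_L) = 2.046 / (2.046 + 94.8) = 0.02113.
So the output falls by 2.11 %.

2.11 %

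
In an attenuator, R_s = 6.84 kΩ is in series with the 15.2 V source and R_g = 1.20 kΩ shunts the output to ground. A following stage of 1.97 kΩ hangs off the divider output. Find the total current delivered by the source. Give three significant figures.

I ≈ 2.00 mA

R_g‖R_L = 0.7457 kΩ, so the source sees R_s + R_g‖R_L = 7.586 kΩ.
I = 15.2 V / 7.586 kΩ = 2.00 mA.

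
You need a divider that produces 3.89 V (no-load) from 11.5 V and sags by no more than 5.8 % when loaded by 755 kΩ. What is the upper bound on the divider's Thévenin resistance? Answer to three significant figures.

Loading drop = R_th/(R_th + R_L) ≤ 0.0580, so R_th ≤ R_L · ε/(1−ε) = 755 kΩ × 0.0580/0.9420 = 46.5 kΩ.
(Any R1, R2 with R2/(R1+R2) = 0.338 and R1‖R2 ≤ 46.5 kΩ will meet the spec.)

R_th ≤ 46.5 kΩ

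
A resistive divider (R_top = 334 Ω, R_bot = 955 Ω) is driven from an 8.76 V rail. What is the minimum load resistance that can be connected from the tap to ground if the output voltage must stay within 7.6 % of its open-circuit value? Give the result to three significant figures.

R_L(min) ≈ 3.01 kΩ

Output resistance R_th = R_top‖R_bot = (334 × 955)/1289 = 247.5 Ω.
The fractional drop is R_th/(R_th + R_L); requiring this ≤ 0.0760 gives R_L ≥ R_th(1/0.0760 − 1) = 247.5 × 12.16 = 3.01 kΩ.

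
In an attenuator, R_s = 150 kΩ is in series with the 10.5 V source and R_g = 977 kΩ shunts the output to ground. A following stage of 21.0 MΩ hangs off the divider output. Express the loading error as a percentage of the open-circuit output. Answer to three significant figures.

The divider's output (Thévenin) resistance is R_s‖R_g = 130.0 kΩ.
Fractional drop under load = R_th/(R_th + R_L) = 130.0 / (130.0 + 21000) = 0.006154.
So the output falls by 0.615 %.

0.615 %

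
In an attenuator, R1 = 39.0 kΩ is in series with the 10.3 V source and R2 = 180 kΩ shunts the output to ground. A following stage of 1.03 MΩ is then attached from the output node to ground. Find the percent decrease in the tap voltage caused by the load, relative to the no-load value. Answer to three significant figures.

The divider's output (Thévenin) resistance is R1‖R2 = 32.05 kΩ.
Fractional drop under load = R_th/(R_th + R_L) = 32.05 / (32.05 + 1030) = 0.03018.
So the output falls by 3.02 %.

3.02 %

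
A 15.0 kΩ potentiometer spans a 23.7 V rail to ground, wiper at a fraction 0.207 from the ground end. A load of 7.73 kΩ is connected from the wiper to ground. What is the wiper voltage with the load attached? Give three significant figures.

V ≈ 3.72 V

The wiper splits the pot into (1−α)R = 11.89 kΩ above and αR = 3.105 kΩ below.
Lower section ‖ load = 2.215 kΩ.
V_wiper = 23.7 × 2.215/(11.89 + 2.215) = 3.72 V.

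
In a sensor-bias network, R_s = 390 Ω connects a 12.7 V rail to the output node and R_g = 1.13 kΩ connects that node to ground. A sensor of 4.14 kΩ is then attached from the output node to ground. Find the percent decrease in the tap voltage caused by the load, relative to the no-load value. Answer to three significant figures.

6.54 %

The divider's output (Thévenin) resistance is R_s‖R_g = 289.9 Ω.
Fractional drop under load = R_th/(R_th + R_L) = 289.9 / (289.9 + 4140) = 0.06545.
So the output falls by 6.54 %.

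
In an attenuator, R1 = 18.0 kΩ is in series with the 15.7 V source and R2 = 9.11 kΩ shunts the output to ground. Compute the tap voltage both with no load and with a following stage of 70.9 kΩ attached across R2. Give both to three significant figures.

Unloaded: 5.28 V; loaded: 4.86 V

Open-circuit: V = 15.7 × 9.11/(18.0 + 9.11) = 5.28 V.
With the load, R2 becomes R2‖R_L = 8.073 kΩ, so V = 15.7 × 8.073/26.07 = 4.86 V.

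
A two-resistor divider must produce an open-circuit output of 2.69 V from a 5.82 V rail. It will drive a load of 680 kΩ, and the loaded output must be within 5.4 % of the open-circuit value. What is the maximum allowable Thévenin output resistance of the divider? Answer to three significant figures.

R_th ≤ 38.8 kΩ

Loading drop = R_th/(R_th + R_L) ≤ 0.0540, so R_th ≤ R_L · ε/(1−ε) = 680 kΩ × 0.0540/0.9460 = 38.8 kΩ.
(Any R1, R2 with R2/(R1+R2) = 0.462 and R1‖R2 ≤ 38.8 kΩ will meet the spec.)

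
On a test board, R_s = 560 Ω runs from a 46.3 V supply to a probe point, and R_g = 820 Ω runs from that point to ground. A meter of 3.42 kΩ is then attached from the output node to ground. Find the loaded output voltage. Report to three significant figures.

The load sits in parallel with R_g: R_g‖R_L = (820 × 3420) / (820 + 3420) = 661.4 Ω.
V_out = 46.3 × 661.4 / (560 + 661.4) = 46.3 × 661.4/1221 = 25.1 V.
(Unloaded it would have been 27.5 V.)

V_out ≈ 25.1 V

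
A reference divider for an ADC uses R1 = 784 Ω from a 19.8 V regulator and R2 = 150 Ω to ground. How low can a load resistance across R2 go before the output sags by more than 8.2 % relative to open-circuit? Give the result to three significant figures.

R_L(min) ≈ 1.41 kΩ

Output resistance R_th = R1‖R2 = (784 × 150)/934.0 = 125.9 Ω.
The fractional drop is R_th/(R_th + R_L); requiring this ≤ 0.0820 gives R_L ≥ R_th(1/0.0820 − 1) = 125.9 × 11.20 = 1.41 kΩ.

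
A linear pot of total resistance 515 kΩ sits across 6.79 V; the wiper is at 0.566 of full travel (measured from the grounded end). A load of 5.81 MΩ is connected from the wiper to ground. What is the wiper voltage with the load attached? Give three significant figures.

V ≈ 3.76 V

The wiper splits the pot into (1−α)R = 223.5 kΩ above and αR = 291.5 kΩ below.
Lower section ‖ load = 277.6 kΩ.
V_wiper = 6.79 × 277.6/(223.5 + 277.6) = 3.76 V.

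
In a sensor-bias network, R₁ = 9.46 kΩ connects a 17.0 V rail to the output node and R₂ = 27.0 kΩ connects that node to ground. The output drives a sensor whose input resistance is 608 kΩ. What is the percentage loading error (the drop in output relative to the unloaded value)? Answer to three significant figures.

1.14 %

The divider's output (Thévenin) resistance is R₁‖R₂ = 7.005 kΩ.
Fractional drop under load = R_th/(R_th + R_L) = 7.005 / (7.005 + 608) = 0.01139.
So the output falls by 1.14 %.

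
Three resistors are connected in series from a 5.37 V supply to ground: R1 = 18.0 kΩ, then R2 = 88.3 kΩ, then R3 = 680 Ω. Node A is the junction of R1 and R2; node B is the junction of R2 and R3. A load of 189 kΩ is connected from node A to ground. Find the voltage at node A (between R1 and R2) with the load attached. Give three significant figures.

V ≈ 4.14 V

Below node A the series string R2+R3 = 88980 Ω sits in parallel with the 189000 Ω load: 60500 Ω.
V_A = 5.37 × 60500/(18000 + 60500) = 4.14 V.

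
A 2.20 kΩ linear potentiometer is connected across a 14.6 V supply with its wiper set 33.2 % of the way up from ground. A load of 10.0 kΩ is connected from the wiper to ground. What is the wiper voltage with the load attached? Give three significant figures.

The wiper splits the pot into (1−α)R = 1470 Ω above and αR = 730.4 Ω below.
Lower section ‖ load = 680.7 Ω.
V_wiper = 14.6 × 680.7/(1470 + 680.7) = 4.62 V.

V ≈ 4.62 V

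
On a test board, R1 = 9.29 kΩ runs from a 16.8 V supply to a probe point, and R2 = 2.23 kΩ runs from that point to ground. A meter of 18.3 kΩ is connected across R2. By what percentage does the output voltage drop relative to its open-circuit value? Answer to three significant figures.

Unloaded V = 16.8 × 2.23/11.52 = 3.2521 V.
Loaded: R2‖R_L = 1.988 kΩ, giving V = 16.8 × 1.988/11.28 = 2.9611 V.
Drop = (3.2521 − 2.9611) / 3.2521 = 8.95 %.

8.95 %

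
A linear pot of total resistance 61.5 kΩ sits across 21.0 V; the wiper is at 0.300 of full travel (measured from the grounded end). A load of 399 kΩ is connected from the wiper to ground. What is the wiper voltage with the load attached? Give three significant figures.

The wiper splits the pot into (1−α)R = 43.05 kΩ above and αR = 18.45 kΩ below.
Lower section ‖ load = 17.63 kΩ.
V_wiper = 21.0 × 17.63/(43.05 + 17.63) = 6.10 V.

V ≈ 6.10 V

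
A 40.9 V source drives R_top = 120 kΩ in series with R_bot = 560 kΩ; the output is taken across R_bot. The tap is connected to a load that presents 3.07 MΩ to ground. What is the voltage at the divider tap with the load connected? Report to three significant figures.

The load sits in parallel with R_bot: R_bot‖R_L = (560 × 3070) / (560 + 3070) = 473.6 kΩ.
V_out = 40.9 × 473.6 / (120 + 473.6) = 40.9 × 473.6/593.6 = 32.6 V.
(Unloaded it would have been 33.7 V.)

V_out ≈ 32.6 V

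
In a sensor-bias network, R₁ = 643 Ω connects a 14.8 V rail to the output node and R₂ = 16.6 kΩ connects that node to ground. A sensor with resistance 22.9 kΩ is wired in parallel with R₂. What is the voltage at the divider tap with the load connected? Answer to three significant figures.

V_out ≈ 13.9 V

The load sits in parallel with R₂: R₂‖R_L = (16600 × 22900) / (16600 + 22900) = 9624 Ω.
V_out = 14.8 × 9624 / (643 + 9624) = 14.8 × 9624/10270 = 13.9 V.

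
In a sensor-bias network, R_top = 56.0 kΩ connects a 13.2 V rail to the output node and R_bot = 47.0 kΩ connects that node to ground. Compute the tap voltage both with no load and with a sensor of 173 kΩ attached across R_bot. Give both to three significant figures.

Unloaded: 6.02 V; loaded: 5.25 V

Open-circuit: V = 13.2 × 47.0/(56.0 + 47.0) = 6.02 V.
With the load, R_bot becomes R_bot‖R_L = 36.96 kΩ, so V = 13.2 × 36.96/92.96 = 5.25 V.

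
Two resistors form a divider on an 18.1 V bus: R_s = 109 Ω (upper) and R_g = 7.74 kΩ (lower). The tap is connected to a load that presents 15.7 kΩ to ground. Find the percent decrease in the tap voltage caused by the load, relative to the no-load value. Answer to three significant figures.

The divider's output (Thévenin) resistance is R_s‖R_g = 107.5 Ω.
Fractional drop under load = R_th/(R_th + R_L) = 107.5 / (107.5 + 15700) = 0.006800.
So the output falls by 0.680 %.

0.680 %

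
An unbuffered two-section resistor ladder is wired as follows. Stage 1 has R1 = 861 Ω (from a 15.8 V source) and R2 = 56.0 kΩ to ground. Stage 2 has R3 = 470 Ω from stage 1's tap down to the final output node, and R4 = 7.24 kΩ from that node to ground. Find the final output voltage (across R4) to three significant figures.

V_out ≈ 13.2 V

Stage 2 presents R3+R4 = 7710 Ω as a load on stage 1's tap.
Stage 1's lower leg becomes R2‖(R3+R4) = 6777 Ω, so V_mid = 15.8 × 6777/7638 = 14.02 V.
Stage 2 is itself unloaded: V_out = V_mid × R4/(R3+R4) = 14.02 × 7240/7710 = 13.2 V.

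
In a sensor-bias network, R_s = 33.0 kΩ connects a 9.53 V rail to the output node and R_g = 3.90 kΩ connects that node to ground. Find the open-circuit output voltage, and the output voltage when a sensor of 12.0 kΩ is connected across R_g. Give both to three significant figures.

Unloaded: 1.01 V; loaded: 0.780 V

Open-circuit: V = 9.53 × 3.90/(33.0 + 3.90) = 1.01 V.
With the load, R_g becomes R_g‖R_L = 2.943 kΩ, so V = 9.53 × 2.943/35.94 = 0.780 V.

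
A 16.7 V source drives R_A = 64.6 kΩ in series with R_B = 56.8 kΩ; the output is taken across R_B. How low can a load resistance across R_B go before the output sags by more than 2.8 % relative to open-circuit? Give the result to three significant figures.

R_L(min) ≈ 1.05 MΩ

Output resistance R_th = R_A‖R_B = (64.6 × 56.8)/121.4 = 30.22 kΩ.
The fractional drop is R_th/(R_th + R_L); requiring this ≤ 0.0280 gives R_L ≥ R_th(1/0.0280 − 1) = 30.22 × 34.71 = 1.05 MΩ.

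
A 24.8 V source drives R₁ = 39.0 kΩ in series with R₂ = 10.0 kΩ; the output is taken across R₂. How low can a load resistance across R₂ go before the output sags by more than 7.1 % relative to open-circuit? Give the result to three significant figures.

R_L(min) ≈ 104 kΩ

Output resistance R_th = R₁‖R₂ = (39.0 × 10.0)/49.00 = 7.959 kΩ.
The fractional drop is R_th/(R_th + R_L); requiring this ≤ 0.0710 gives R_L ≥ R_th(1/0.0710 − 1) = 7.959 × 13.08 = 104 kΩ.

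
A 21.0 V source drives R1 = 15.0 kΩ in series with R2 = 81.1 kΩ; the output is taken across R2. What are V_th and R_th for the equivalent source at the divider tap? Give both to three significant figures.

V_th is the open-circuit tap voltage: 21.0 × 81.1/(15.0 + 81.1) = 17.7 V.
With the supply zeroed, R1 and R2 appear in parallel from the tap: R_th = R1‖R2 = (15.0 × 81.1)/96.10 = 12.7 kΩ.

V_th = 17.7 V, R_th = 12.7 kΩ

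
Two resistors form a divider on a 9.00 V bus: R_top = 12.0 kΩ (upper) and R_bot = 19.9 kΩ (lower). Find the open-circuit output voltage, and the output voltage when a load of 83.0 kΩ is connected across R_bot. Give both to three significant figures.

Open-circuit: V = 9.00 × 19.9/(12.0 + 19.9) = 5.61 V.
With the load, R_bot becomes R_bot‖R_L = 16.05 kΩ, so V = 9.00 × 16.05/28.05 = 5.15 V.

Unloaded: 5.61 V; loaded: 5.15 V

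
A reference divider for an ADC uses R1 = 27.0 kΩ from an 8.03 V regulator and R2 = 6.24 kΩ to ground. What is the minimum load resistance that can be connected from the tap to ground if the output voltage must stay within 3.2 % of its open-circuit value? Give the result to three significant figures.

Output resistance R_th = R1‖R2 = (27.0 × 6.24)/33.24 = 5.069 kΩ.
The fractional drop is R_th/(R_th + R_L); requiring this ≤ 0.0320 gives R_L ≥ R_th(1/0.0320 − 1) = 5.069 × 30.25 = 153 kΩ.

R_L(min) ≈ 153 kΩ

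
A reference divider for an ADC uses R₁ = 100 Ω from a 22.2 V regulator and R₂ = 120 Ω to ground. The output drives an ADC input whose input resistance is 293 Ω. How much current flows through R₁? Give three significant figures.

I ≈ 120 mA

R₂‖R_L = 85.13 Ω, so the source sees R₁ + R₂‖R_L = 185.1 Ω.
I = 22.2 V / 185.1 Ω = 120 mA.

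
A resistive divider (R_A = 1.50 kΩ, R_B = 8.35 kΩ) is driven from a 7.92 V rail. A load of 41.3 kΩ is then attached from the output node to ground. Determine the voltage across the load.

V_out ≈ 6.51 V

The load sits in parallel with R_B: R_B‖R_L = (8.35 × 41.3) / (8.35 + 41.3) = 6.946 kΩ.
V_out = 7.92 × 6.946 / (1.50 + 6.946) = 7.92 × 6.946/8.446 = 6.51 V.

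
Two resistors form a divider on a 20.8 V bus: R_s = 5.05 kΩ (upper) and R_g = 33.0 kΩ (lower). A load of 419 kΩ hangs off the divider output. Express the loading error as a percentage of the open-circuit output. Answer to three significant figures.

1.03 %

The divider's output (Thévenin) resistance is R_s‖R_g = 4.380 kΩ.
Fractional drop under load = R_th/(R_th + R_L) = 4.380 / (4.380 + 419) = 0.01034.
So the output falls by 1.03 %.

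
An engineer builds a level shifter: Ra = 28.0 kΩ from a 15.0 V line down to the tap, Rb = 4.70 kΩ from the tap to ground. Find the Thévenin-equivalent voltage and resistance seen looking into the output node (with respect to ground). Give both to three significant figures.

V_th is the open-circuit tap voltage: 15.0 × 4.70/(28.0 + 4.70) = 2.16 V.
With the supply zeroed, Ra and Rb appear in parallel from the tap: R_th = Ra‖Rb = (28.0 × 4.70)/32.70 = 4.02 kΩ.

V_th = 2.16 V, R_th = 4.02 kΩ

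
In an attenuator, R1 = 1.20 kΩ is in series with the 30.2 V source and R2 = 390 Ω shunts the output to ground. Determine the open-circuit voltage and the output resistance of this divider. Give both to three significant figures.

V_th = 7.41 V, R_th = 294 Ω

V_th is the open-circuit tap voltage: 30.2 × 390/(1200 + 390) = 7.41 V.
With the supply zeroed, R1 and R2 appear in parallel from the tap: R_th = R1‖R2 = (1200 × 390)/1590 = 294 Ω.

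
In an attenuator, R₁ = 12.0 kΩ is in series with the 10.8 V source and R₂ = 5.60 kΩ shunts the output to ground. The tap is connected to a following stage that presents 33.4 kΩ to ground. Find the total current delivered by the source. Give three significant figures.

I ≈ 0.643 mA

R₂‖R_L = 4.796 kΩ, so the source sees R₁ + R₂‖R_L = 16.80 kΩ.
I = 10.8 V / 16.80 kΩ = 0.643 mA.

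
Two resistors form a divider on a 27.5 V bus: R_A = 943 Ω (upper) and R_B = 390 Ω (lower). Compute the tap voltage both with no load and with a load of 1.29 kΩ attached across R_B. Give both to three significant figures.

Unloaded: 8.05 V; loaded: 6.63 V

Open-circuit: V = 27.5 × 390/(943 + 390) = 8.05 V.
With the load, R_B becomes R_B‖R_L = 299.5 Ω, so V = 27.5 × 299.5/1242 = 6.63 V.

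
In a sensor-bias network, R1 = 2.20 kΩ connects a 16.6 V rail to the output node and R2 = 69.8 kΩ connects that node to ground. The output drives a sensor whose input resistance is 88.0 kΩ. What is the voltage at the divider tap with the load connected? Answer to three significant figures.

V_out ≈ 15.7 V

The load sits in parallel with R2: R2‖R_L = (69.8 × 88.0) / (69.8 + 88.0) = 38.93 kΩ.
V_out = 16.6 × 38.93 / (2.20 + 38.93) = 16.6 × 38.93/41.13 = 15.7 V.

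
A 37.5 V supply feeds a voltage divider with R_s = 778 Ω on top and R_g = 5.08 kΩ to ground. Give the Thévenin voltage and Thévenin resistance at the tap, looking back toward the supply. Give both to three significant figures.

V_th = 32.5 V, R_th = 675 Ω

V_th is the open-circuit tap voltage: 37.5 × 5080/(778 + 5080) = 32.5 V.
With the supply zeroed, R_s and R_g appear in parallel from the tap: R_th = R_s‖R_g = (778 × 5080)/5858 = 675 Ω.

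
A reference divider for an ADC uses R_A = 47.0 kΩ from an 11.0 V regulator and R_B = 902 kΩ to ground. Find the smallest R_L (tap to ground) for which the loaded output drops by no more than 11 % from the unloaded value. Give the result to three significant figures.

Output resistance R_th = R_A‖R_B = (47.0 × 902)/949.0 = 44.67 kΩ.
The fractional drop is R_th/(R_th + R_L); requiring this ≤ 0.110 gives R_L ≥ R_th(1/0.110 − 1) = 44.67 × 8.091 = 361 kΩ.

R_L(min) ≈ 361 kΩ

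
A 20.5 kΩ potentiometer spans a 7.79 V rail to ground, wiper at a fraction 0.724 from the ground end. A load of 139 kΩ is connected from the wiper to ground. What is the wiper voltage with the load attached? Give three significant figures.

V ≈ 5.48 V

The wiper splits the pot into (1−α)R = 5.658 kΩ above and αR = 14.84 kΩ below.
Lower section ‖ load = 13.41 kΩ.
V_wiper = 7.79 × 13.41/(5.658 + 13.41) = 5.48 V.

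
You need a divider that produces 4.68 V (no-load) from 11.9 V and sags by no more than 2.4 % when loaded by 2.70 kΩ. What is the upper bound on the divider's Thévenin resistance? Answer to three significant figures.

R_th ≤ 66.4 Ω

Loading drop = R_th/(R_th + R_L) ≤ 0.0240, so R_th ≤ R_L · ε/(1−ε) = 2.70 kΩ × 0.0240/0.9760 = 66.4 Ω.
(Any R1, R2 with R2/(R1+R2) = 0.393 and R1‖R2 ≤ 66.4 Ω will meet the spec.)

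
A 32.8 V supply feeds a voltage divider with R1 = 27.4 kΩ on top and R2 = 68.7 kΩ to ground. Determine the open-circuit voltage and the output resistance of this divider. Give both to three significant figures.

V_th = 23.4 V, R_th = 19.6 kΩ

V_th is the open-circuit tap voltage: 32.8 × 68.7/(27.4 + 68.7) = 23.4 V.
With the supply zeroed, R1 and R2 appear in parallel from the tap: R_th = R1‖R2 = (27.4 × 68.7)/96.10 = 19.6 kΩ.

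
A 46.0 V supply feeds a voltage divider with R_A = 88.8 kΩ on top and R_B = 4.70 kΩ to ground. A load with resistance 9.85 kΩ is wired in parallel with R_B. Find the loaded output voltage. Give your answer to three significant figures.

The load sits in parallel with R_B: R_B‖R_L = (4.70 × 9.85) / (4.70 + 9.85) = 3.182 kΩ.
V_out = 46.0 × 3.182 / (88.8 + 3.182) = 46.0 × 3.182/91.98 = 1.59 V.

V_out ≈ 1.59 V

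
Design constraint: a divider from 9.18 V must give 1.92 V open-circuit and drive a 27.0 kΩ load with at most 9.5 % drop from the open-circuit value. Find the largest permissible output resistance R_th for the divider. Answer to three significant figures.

R_th ≤ 2.83 kΩ

Loading drop = R_th/(R_th + R_L) ≤ 0.0950, so R_th ≤ R_L · ε/(1−ε) = 27.0 kΩ × 0.0950/0.9050 = 2.83 kΩ.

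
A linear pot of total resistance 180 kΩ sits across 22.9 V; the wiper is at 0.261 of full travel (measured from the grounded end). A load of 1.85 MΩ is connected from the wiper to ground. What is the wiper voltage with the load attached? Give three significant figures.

V ≈ 5.87 V

The wiper splits the pot into (1−α)R = 133.0 kΩ above and αR = 46.98 kΩ below.
Lower section ‖ load = 45.82 kΩ.
V_wiper = 22.9 × 45.82/(133.0 + 45.82) = 5.87 V.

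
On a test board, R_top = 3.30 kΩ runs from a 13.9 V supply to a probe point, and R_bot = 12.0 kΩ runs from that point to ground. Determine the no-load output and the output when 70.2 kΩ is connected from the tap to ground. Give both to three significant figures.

Unloaded: 10.9 V; loaded: 10.5 V

Open-circuit: V = 13.9 × 12.0/(3.30 + 12.0) = 10.9 V.
With the load, R_bot becomes R_bot‖R_L = 10.25 kΩ, so V = 13.9 × 10.25/13.55 = 10.5 V.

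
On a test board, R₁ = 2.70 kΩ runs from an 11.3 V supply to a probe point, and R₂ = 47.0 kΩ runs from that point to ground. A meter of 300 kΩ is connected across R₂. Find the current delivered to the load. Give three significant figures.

R₂‖R_L = 40.63 kΩ; V_out = 11.3 × 40.63/43.33 = 10.60 V.
I_L = V_out / R_L = 10.60 / 300 kΩ = 0.0353 mA.

I_L ≈ 0.0353 mA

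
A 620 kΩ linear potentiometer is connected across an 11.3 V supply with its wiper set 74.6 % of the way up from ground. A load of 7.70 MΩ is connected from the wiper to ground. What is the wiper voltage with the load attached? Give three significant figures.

The wiper splits the pot into (1−α)R = 157.5 kΩ above and αR = 462.5 kΩ below.
Lower section ‖ load = 436.3 kΩ.
V_wiper = 11.3 × 436.3/(157.5 + 436.3) = 8.30 V.

V ≈ 8.30 V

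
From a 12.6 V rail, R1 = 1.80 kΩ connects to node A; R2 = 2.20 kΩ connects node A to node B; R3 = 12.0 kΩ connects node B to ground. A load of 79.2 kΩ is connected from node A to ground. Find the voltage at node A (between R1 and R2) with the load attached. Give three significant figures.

Below node A the series string R2+R3 = 14.20 kΩ sits in parallel with the 79.2 kΩ load: 12.04 kΩ.
V_A = 12.6 × 12.04/(1.80 + 12.04) = 11.0 V.

V ≈ 11.0 V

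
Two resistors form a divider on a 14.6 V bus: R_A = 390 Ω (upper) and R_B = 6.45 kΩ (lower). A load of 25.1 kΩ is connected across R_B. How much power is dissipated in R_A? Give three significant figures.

P ≈ 2.73 mW

Total resistance from the source is R_A + (R_B‖R_L) = 5521 Ω, so I = 14.6/5521 Ω = 2.644 mA.
P = I²·R_A = (2.644 mA)² × 390 Ω = 2.73 mW.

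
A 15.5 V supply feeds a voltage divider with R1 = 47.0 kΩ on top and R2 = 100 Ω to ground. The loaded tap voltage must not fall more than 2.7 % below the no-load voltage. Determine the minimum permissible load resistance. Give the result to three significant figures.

R_L(min) ≈ 3.60 kΩ

Output resistance R_th = R1‖R2 = (47000 × 100)/47100 = 99.79 Ω.
The fractional drop is R_th/(R_th + R_L); requiring this ≤ 0.0270 gives R_L ≥ R_th(1/0.0270 − 1) = 99.79 × 36.04 = 3.60 kΩ.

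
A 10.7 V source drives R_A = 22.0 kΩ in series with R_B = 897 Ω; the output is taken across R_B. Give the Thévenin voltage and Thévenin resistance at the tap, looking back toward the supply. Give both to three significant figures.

V_th is the open-circuit tap voltage: 10.7 × 897/(22000 + 897) = 0.419 V.
With the supply zeroed, R_A and R_B appear in parallel from the tap: R_th = R_A‖R_B = (22000 × 897)/22900 = 862 Ω.

V_th = 0.419 V, R_th = 862 Ω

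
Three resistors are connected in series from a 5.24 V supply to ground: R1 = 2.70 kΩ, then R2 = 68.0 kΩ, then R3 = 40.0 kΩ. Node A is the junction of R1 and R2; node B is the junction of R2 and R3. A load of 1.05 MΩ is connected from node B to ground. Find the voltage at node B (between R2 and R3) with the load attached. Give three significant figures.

At node B, R3 is in parallel with the load: R3‖R_L = 38.53 kΩ.
Below node A the resistance is R2 + (R3‖R_L) = 106.5 kΩ, so V_A = 5.24 × 106.5/109.2 = 5.110 V.
Then V_B = V_A × (R3‖R_L)/(R2 + R3‖R_L) = 5.110 × 38.53/106.5 = 1.85 V.

V ≈ 1.85 V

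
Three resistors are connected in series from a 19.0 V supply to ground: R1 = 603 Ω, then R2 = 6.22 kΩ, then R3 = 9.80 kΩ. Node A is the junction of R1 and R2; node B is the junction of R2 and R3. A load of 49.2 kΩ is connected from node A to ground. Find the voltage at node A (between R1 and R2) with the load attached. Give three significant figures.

Below node A the series string R2+R3 = 16020 Ω sits in parallel with the 49200 Ω load: 12090 Ω.
V_A = 19.0 × 12090/(603 + 12090) = 18.1 V.

V ≈ 18.1 V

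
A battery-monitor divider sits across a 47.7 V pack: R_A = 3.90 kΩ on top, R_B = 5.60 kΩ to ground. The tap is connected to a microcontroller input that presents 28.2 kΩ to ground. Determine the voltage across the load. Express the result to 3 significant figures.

The load sits in parallel with R_B: R_B‖R_L = (5.60 × 28.2) / (5.60 + 28.2) = 4.672 kΩ.
V_out = 47.7 × 4.672 / (3.90 + 4.672) = 47.7 × 4.672/8.572 = 26.0 V.

V_out ≈ 26.0 V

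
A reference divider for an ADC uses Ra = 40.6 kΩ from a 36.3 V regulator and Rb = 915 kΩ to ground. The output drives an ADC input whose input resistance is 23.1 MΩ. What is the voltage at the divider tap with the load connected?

The load sits in parallel with Rb: Rb‖R_L = (915 × 23100) / (915 + 23100) = 880.1 kΩ.
V_out = 36.3 × 880.1 / (40.6 + 880.1) = 36.3 × 880.1/920.7 = 34.7 V.

V_out ≈ 34.7 V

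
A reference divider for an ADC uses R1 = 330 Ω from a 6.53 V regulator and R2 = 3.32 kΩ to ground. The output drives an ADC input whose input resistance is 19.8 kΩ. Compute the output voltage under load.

The load sits in parallel with R2: R2‖R_L = (3320 × 19800) / (3320 + 19800) = 2843 Ω.
V_out = 6.53 × 2843 / (330 + 2843) = 6.53 × 2843/3173 = 5.85 V.
(Unloaded it would have been 5.94 V.)

V_out ≈ 5.85 V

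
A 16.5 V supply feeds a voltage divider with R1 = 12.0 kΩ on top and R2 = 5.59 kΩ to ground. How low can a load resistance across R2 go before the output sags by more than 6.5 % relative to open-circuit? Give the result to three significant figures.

Output resistance R_th = R1‖R2 = (12.0 × 5.59)/17.59 = 3.814 kΩ.
The fractional drop is R_th/(R_th + R_L); requiring this ≤ 0.0650 gives R_L ≥ R_th(1/0.0650 − 1) = 3.814 × 14.38 = 54.9 kΩ.

R_L(min) ≈ 54.9 kΩ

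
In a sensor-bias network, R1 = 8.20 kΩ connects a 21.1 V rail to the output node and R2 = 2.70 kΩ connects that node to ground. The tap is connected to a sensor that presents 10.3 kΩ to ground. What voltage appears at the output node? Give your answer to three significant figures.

The load sits in parallel with R2: R2‖R_L = (2.70 × 10.3) / (2.70 + 10.3) = 2.139 kΩ.
V_out = 21.1 × 2.139 / (8.20 + 2.139) = 21.1 × 2.139/10.34 = 4.37 V.
(Unloaded it would have been 5.23 V.)

V_out ≈ 4.37 V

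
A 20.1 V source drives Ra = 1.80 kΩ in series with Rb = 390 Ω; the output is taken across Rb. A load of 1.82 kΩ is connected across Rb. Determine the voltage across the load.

V_out ≈ 3.04 V

The load sits in parallel with Rb: Rb‖R_L = (390 × 1820) / (390 + 1820) = 321.2 Ω.
V_out = 20.1 × 321.2 / (1800 + 321.2) = 20.1 × 321.2/2121 = 3.04 V.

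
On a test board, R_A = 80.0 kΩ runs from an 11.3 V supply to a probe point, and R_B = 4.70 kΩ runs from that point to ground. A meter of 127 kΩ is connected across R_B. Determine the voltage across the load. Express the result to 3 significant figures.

V_out ≈ 0.606 V

The load sits in parallel with R_B: R_B‖R_L = (4.70 × 127) / (4.70 + 127) = 4.532 kΩ.
V_out = 11.3 × 4.532 / (80.0 + 4.532) = 11.3 × 4.532/84.53 = 0.606 V.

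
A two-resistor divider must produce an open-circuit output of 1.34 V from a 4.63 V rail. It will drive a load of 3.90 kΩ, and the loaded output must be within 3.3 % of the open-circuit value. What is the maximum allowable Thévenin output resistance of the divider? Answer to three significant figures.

R_th ≤ 133 Ω

Loading drop = R_th/(R_th + R_L) ≤ 0.0330, so R_th ≤ R_L · ε/(1−ε) = 3.90 kΩ × 0.0330/0.9670 = 133 Ω.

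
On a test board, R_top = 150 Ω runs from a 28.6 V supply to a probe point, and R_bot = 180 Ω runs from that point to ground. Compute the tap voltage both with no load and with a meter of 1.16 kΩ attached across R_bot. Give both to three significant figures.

Unloaded: 15.6 V; loaded: 14.6 V

Open-circuit: V = 28.6 × 180/(150 + 180) = 15.6 V.
With the load, R_bot becomes R_bot‖R_L = 155.8 Ω, so V = 28.6 × 155.8/305.8 = 14.6 V.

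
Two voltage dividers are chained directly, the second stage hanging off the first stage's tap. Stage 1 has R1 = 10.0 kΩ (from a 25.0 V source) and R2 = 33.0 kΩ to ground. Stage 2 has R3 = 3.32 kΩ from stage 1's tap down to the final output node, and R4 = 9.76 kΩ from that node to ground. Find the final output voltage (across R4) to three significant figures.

V_out ≈ 9.02 V

Stage 2 presents R3+R4 = 13.08 kΩ as a load on stage 1's tap.
Stage 1's lower leg becomes R2‖(R3+R4) = 9.367 kΩ, so V_mid = 25.0 × 9.367/19.37 = 12.09 V.
Stage 2 is itself unloaded: V_out = V_mid × R4/(R3+R4) = 12.09 × 9.76/13.08 = 9.02 V.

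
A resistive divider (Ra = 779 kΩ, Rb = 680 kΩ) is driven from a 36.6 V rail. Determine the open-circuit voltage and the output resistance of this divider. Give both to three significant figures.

V_th = 17.1 V, R_th = 363 kΩ

V_th is the open-circuit tap voltage: 36.6 × 680/(779 + 680) = 17.1 V.
With the supply zeroed, Ra and Rb appear in parallel from the tap: R_th = Ra‖Rb = (779 × 680)/1459 = 363 kΩ.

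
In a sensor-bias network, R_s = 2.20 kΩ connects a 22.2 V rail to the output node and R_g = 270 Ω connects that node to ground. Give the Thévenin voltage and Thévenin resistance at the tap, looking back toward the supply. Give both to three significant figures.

V_th = 2.43 V, R_th = 240 Ω

V_th is the open-circuit tap voltage: 22.2 × 270/(2200 + 270) = 2.43 V.
With the supply zeroed, R_s and R_g appear in parallel from the tap: R_th = R_s‖R_g = (2200 × 270)/2470 = 240 Ω.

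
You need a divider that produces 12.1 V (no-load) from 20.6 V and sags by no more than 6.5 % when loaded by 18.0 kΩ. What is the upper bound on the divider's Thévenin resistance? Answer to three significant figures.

Loading drop = R_th/(R_th + R_L) ≤ 0.0650, so R_th ≤ R_L · ε/(1−ε) = 18.0 kΩ × 0.0650/0.9350 = 1.25 kΩ.

R_th ≤ 1.25 kΩ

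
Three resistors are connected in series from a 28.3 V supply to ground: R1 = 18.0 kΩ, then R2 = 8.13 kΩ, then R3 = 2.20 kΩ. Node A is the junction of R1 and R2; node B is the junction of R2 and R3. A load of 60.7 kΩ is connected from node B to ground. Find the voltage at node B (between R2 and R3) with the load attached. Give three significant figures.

At node B, R3 is in parallel with the load: R3‖R_L = 2.123 kΩ.
Below node A the resistance is R2 + (R3‖R_L) = 10.25 kΩ, so V_A = 28.3 × 10.25/28.25 = 10.27 V.
Then V_B = V_A × (R3‖R_L)/(R2 + R3‖R_L) = 10.27 × 2.123/10.25 = 2.13 V.

V ≈ 2.13 V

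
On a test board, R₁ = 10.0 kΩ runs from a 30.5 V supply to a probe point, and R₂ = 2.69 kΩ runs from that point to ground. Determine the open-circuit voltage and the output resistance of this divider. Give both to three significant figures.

V_th = 6.47 V, R_th = 2.12 kΩ

V_th is the open-circuit tap voltage: 30.5 × 2.69/(10.0 + 2.69) = 6.47 V.
With the supply zeroed, R₁ and R₂ appear in parallel from the tap: R_th = R₁‖R₂ = (10.0 × 2.69)/12.69 = 2.12 kΩ.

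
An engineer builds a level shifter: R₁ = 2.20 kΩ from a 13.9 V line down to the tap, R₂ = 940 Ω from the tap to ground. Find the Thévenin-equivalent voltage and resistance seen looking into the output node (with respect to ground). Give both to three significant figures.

V_th is the open-circuit tap voltage: 13.9 × 940/(2200 + 940) = 4.16 V.
With the supply zeroed, R₁ and R₂ appear in parallel from the tap: R_th = R₁‖R₂ = (2200 × 940)/3140 = 659 Ω.

V_th = 4.16 V, R_th = 659 Ω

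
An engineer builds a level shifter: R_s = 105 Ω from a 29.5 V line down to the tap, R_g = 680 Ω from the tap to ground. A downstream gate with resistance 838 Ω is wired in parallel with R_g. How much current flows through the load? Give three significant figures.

I_L ≈ 27.5 mA

R_g‖R_L = 375.4 Ω; V_out = 29.5 × 375.4/480.4 = 23.05 V.
I_L = V_out / R_L = 23.05 / 838 Ω = 27.5 mA.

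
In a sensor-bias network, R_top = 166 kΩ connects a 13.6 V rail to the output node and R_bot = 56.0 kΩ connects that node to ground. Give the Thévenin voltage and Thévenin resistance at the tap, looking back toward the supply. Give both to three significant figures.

V_th is the open-circuit tap voltage: 13.6 × 56.0/(166 + 56.0) = 3.43 V.
With the supply zeroed, R_top and R_bot appear in parallel from the tap: R_th = R_top‖R_bot = (166 × 56.0)/222.0 = 41.9 kΩ.

V_th = 3.43 V, R_th = 41.9 kΩ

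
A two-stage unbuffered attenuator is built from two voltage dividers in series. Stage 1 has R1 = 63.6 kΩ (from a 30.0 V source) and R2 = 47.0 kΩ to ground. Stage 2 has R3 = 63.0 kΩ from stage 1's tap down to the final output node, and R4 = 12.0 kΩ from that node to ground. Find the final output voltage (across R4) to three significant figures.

V_out ≈ 1.50 V

Stage 2 presents R3+R4 = 75.00 kΩ as a load on stage 1's tap.
Stage 1's lower leg becomes R2‖(R3+R4) = 28.89 kΩ, so V_mid = 30.0 × 28.89/92.49 = 9.372 V.
Stage 2 is itself unloaded: V_out = V_mid × R4/(R3+R4) = 9.372 × 12.0/75.00 = 1.50 V.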